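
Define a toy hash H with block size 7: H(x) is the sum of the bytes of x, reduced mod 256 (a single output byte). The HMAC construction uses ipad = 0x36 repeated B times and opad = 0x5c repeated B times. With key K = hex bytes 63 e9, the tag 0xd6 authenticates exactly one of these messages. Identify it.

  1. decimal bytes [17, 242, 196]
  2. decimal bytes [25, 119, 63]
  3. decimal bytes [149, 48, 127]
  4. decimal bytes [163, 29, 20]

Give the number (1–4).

4

Key hex bytes 63 e9 is 2 bytes ≤ B = 7; zero-pad to 7 bytes: K' = 63 e9 00 00 00 00 00.
K' ⊕ ipad = 55 df 36 36 36 36 36; K' ⊕ opad = 3f b5 5c 5c 5c 5c 5c.
m1: inner = H(55 df 36 36 36 36 36 11 f2 c4) = 09; tag = H(3f b5 5c 5c 5c 5c 5c 09) = c9
m2: inner = H(55 df 36 36 36 36 36 19 77 3f) = 11; tag = H(3f b5 5c 5c 5c 5c 5c 11) = d1
m3: inner = H(55 df 36 36 36 36 36 95 30 7f) = 86; tag = H(3f b5 5c 5c 5c 5c 5c 86) = 46
m4: inner = H(55 df 36 36 36 36 36 a3 1d 14) = 16; tag = H(3f b5 5c 5c 5c 5c 5c 16) = d6 ← matches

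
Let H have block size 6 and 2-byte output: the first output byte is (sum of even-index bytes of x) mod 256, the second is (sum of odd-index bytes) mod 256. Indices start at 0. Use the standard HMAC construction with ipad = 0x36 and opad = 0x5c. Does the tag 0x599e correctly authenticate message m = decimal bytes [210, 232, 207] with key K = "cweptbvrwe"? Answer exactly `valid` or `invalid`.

valid

Key "cweptbvrwe" = 63 77 65 70 74 62 76 72 77 65 is 10 bytes > B = 6, so hash it first: H(key) = 29 20, then zero-pad to 6 bytes: K' = 29 20 00 00 00 00.
K' ⊕ ipad = 1f 16 36 36 36 36; K' ⊕ opad = 75 7c 5c 5c 5c 5c.
Inner hash: even-index sum = 556 mod 256 = 44; odd-index sum = 362 mod 256 = 106 → 2c 6a.
Outer hash (recomputed tag): even-index sum = 345 mod 256 = 89; odd-index sum = 414 mod 256 = 158 → 59 9e.
Recomputed tag = 599e; claimed = 599e → match.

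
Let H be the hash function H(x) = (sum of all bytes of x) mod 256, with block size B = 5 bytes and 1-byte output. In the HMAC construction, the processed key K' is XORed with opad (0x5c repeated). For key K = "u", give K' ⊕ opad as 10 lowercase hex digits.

Key "u" = 75 is 1 byte ≤ B = 5; zero-pad to 5 bytes: K' = 75 00 00 00 00.
XOR each byte with 0x5c: 75⊕5c=29, 00⊕5c=5c, 00⊕5c=5c, 00⊕5c=5c, 00⊕5c=5c.

295c5c5c5c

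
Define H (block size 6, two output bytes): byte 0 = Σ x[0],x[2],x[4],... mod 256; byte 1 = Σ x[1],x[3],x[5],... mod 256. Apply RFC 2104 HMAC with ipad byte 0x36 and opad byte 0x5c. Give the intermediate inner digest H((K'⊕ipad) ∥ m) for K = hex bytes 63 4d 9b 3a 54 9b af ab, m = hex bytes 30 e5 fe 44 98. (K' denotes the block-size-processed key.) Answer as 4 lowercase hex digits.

Key hex bytes 63 4d 9b 3a 54 9b af ab is 8 bytes > B = 6, so hash it first: H(key) = 01 cd, then zero-pad to 6 bytes: K' = 01 cd 00 00 00 00.
K' ⊕ ipad = 37 fb 36 36 36 36.
Inner input = 37 fb 36 36 36 36 ∥ 30 e5 fe 44 98.
Inner hash: even-index sum = 617 mod 256 = 105; odd-index sum = 656 mod 256 = 144 → 69 90.

6990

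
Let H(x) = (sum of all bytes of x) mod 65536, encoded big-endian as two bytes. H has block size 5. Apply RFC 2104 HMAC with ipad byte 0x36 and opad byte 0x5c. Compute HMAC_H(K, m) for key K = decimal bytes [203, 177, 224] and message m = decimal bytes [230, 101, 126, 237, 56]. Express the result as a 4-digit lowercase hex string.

03b1

Key decimal bytes [203, 177, 224] = cb b1 e0 is 3 bytes ≤ B = 5; zero-pad to 5 bytes: K' = cb b1 e0 00 00.
K' ⊕ ipad = fd 87 d6 36 36.  K' ⊕ opad = 97 ed bc 5c 5c.
Inner input = (K'⊕ipad) ∥ m = fd 87 d6 36 36 ∥ e6 65 7e ed 38.
Inner hash: sum = 253+135+214+54+54+230+101+126+237+56 = 1460 → 05 b4.
Outer input = (K'⊕opad) ∥ inner = 97 ed bc 5c 5c ∥ 05 b4.
Outer hash (tag): sum = 151+237+188+92+92+5+180 = 945 → 03 b1.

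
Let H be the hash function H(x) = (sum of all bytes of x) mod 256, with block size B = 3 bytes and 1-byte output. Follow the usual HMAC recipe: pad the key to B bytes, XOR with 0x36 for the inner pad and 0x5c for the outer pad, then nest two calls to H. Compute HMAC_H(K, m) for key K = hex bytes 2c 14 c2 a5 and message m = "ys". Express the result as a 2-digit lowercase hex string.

9c

Key hex bytes 2c 14 c2 a5 is 4 bytes > B = 3, so hash it first: H(key) = a7, then zero-pad to 3 bytes: K' = a7 00 00.
K' ⊕ ipad = 91 36 36.  K' ⊕ opad = fb 5c 5c.
Inner input = (K'⊕ipad) ∥ m = 91 36 36 ∥ 79 73.
Inner hash: sum = 145+54+54+121+115 = 489; mod 256 = 233 → e9.
Outer input = (K'⊕opad) ∥ inner = fb 5c 5c ∥ e9.
Outer hash (tag): sum = 251+92+92+233 = 668; mod 256 = 156 → 9c.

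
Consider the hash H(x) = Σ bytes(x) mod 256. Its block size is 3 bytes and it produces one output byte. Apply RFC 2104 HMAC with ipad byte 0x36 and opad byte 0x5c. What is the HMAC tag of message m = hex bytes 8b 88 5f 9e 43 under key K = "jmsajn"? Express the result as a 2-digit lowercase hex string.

Key "jmsajn" = 6a 6d 73 61 6a 6e is 6 bytes > B = 3, so hash it first: H(key) = 83, then zero-pad to 3 bytes: K' = 83 00 00.
K' ⊕ ipad = b5 36 36.  K' ⊕ opad = df 5c 5c.
Inner input = (K'⊕ipad) ∥ m = b5 36 36 ∥ 8b 88 5f 9e 43.
Inner hash: sum = 181+54+54+139+136+95+158+67 = 884; mod 256 = 116 → 74.
Outer input = (K'⊕opad) ∥ inner = df 5c 5c ∥ 74.
Outer hash (tag): sum = 223+92+92+116 = 523; mod 256 = 11 → 0b.

0b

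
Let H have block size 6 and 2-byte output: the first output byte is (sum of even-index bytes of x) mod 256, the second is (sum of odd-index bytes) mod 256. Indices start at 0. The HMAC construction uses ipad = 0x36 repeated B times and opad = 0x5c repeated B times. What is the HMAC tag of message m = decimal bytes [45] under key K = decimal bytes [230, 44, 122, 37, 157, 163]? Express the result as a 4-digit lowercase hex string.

95aa

Key decimal bytes [230, 44, 122, 37, 157, 163] = e6 2c 7a 25 9d a3 is exactly B = 6 bytes: K' = e6 2c 7a 25 9d a3.
K' ⊕ ipad = d0 1a 4c 13 ab 95.  K' ⊕ opad = ba 70 26 79 c1 ff.
Inner input = (K'⊕ipad) ∥ m = d0 1a 4c 13 ab 95 ∥ 2d.
Inner hash: even-index sum = 500 mod 256 = 244; odd-index sum = 194 mod 256 = 194 → f4 c2.
Outer input = (K'⊕opad) ∥ inner = ba 70 26 79 c1 ff ∥ f4 c2.
Outer hash (tag): even-index sum = 661 mod 256 = 149; odd-index sum = 682 mod 256 = 170 → 95 aa.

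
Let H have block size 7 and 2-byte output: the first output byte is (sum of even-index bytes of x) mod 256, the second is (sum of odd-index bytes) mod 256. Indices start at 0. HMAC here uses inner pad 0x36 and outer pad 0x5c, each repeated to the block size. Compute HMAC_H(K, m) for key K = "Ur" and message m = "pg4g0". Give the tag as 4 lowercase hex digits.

a1b9

Key "Ur" = 55 72 is 2 bytes ≤ B = 7; zero-pad to 7 bytes: K' = 55 72 00 00 00 00 00.
K' ⊕ ipad = 63 44 36 36 36 36 36.  K' ⊕ opad = 09 2e 5c 5c 5c 5c 5c.
Inner input = (K'⊕ipad) ∥ m = 63 44 36 36 36 36 36 ∥ 70 67 34 67 30.
Inner hash: even-index sum = 467 mod 256 = 211; odd-index sum = 388 mod 256 = 132 → d3 84.
Outer input = (K'⊕opad) ∥ inner = 09 2e 5c 5c 5c 5c 5c ∥ d3 84.
Outer hash (tag): even-index sum = 417 mod 256 = 161; odd-index sum = 441 mod 256 = 185 → a1 b9.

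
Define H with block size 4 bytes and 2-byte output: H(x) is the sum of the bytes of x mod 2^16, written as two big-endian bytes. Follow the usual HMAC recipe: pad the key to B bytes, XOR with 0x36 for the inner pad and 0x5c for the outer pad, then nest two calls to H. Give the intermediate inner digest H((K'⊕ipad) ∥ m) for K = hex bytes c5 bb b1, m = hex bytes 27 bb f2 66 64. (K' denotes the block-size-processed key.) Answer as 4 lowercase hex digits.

04db

Key hex bytes c5 bb b1 is 3 bytes ≤ B = 4; zero-pad to 4 bytes: K' = c5 bb b1 00.
K' ⊕ ipad = f3 8d 87 36.
Inner input = f3 8d 87 36 ∥ 27 bb f2 66 64.
Inner hash: sum = 243+141+135+54+39+187+242+102+100 = 1243 → 04 db.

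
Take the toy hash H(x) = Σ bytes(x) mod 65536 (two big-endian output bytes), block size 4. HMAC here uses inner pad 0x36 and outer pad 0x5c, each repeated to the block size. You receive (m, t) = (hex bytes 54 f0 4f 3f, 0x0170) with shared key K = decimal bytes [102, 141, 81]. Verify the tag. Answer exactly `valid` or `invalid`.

invalid

Key decimal bytes [102, 141, 81] = 66 8d 51 is 3 bytes ≤ B = 4; zero-pad to 4 bytes: K' = 66 8d 51 00.
K' ⊕ ipad = 50 bb 67 36; K' ⊕ opad = 3a d1 0d 5c.
Inner hash: sum = 80+187+103+54+84+240+79+63 = 890 → 03 7a.
Outer hash (recomputed tag): sum = 58+209+13+92+3+122 = 497 → 01 f1.
Recomputed tag = 01f1; claimed = 0170 → mismatch.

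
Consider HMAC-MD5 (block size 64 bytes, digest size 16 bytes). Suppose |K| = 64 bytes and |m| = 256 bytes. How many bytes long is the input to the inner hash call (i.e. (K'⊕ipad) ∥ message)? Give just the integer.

320

Key is 64 ≤ 64 bytes, zero-padded: |K'| = 64.
Inner input = (K'⊕ipad) ∥ m → 64 + 256 = 320 bytes.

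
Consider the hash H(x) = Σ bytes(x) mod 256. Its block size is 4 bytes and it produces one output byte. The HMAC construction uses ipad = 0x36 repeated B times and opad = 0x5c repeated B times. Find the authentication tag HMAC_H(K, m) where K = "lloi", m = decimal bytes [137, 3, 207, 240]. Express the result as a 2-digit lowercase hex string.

7f

Key "lloi" = 6c 6c 6f 69 is exactly B = 4 bytes: K' = 6c 6c 6f 69.
K' ⊕ ipad = 5a 5a 59 5f.  K' ⊕ opad = 30 30 33 35.
Inner input = (K'⊕ipad) ∥ m = 5a 5a 59 5f ∥ 89 03 cf f0.
Inner hash: sum = 90+90+89+95+137+3+207+240 = 951; mod 256 = 183 → b7.
Outer input = (K'⊕opad) ∥ inner = 30 30 33 35 ∥ b7.
Outer hash (tag): sum = 48+48+51+53+183 = 383; mod 256 = 127 → 7f.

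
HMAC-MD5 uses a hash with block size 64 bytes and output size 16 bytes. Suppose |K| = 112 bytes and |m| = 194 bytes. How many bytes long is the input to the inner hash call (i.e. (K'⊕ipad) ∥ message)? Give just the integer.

258

Key is 112 > 64 bytes, so it is hashed to 16 bytes then zero-padded to 64: |K'| = 64.
Inner input = (K'⊕ipad) ∥ m → 64 + 194 = 258 bytes.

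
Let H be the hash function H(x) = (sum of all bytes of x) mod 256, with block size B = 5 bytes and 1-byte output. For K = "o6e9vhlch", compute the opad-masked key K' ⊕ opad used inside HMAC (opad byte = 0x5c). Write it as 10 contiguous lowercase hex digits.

045c5c5c5c

Key "o6e9vhlch" = 6f 36 65 39 76 68 6c 63 68 is 9 bytes > B = 5, so hash it first: H(key) = 58, then zero-pad to 5 bytes: K' = 58 00 00 00 00.
XOR each byte with 0x5c: 58⊕5c=04, 00⊕5c=5c, 00⊕5c=5c, 00⊕5c=5c, 00⊕5c=5c.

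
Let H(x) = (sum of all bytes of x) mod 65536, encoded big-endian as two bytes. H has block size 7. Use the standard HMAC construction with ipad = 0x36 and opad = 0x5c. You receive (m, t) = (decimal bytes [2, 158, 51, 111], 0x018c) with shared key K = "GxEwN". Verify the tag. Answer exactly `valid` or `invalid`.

invalid

Key "GxEwN" = 47 78 45 77 4e is 5 bytes ≤ B = 7; zero-pad to 7 bytes: K' = 47 78 45 77 4e 00 00.
K' ⊕ ipad = 71 4e 73 41 78 36 36; K' ⊕ opad = 1b 24 19 2b 12 5c 5c.
Inner hash: sum = 113+78+115+65+120+54+54+2+158+51+111 = 921 → 03 99.
Outer hash (recomputed tag): sum = 27+36+25+43+18+92+92+3+153 = 489 → 01 e9.
Recomputed tag = 01e9; claimed = 018c → mismatch.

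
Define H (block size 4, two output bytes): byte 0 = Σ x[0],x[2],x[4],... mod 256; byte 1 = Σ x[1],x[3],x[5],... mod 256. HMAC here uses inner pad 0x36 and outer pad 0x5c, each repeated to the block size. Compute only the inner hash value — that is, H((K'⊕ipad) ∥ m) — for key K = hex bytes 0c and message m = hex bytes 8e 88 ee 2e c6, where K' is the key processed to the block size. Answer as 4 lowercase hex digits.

Key hex bytes 0c is 1 byte ≤ B = 4; zero-pad to 4 bytes: K' = 0c 00 00 00.
K' ⊕ ipad = 3a 36 36 36.
Inner input = 3a 36 36 36 ∥ 8e 88 ee 2e c6.
Inner hash: even-index sum = 690 mod 256 = 178; odd-index sum = 290 mod 256 = 34 → b2 22.

b222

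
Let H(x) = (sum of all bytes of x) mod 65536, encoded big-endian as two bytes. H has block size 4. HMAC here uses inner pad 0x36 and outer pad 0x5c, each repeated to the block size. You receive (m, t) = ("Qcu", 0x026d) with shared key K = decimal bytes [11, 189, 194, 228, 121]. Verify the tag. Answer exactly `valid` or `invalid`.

valid

Key decimal bytes [11, 189, 194, 228, 121] = 0b bd c2 e4 79 is 5 bytes > B = 4, so hash it first: H(key) = 02 e7, then zero-pad to 4 bytes: K' = 02 e7 00 00.
K' ⊕ ipad = 34 d1 36 36; K' ⊕ opad = 5e bb 5c 5c.
Inner hash: sum = 52+209+54+54+81+99+117 = 666 → 02 9a.
Outer hash (recomputed tag): sum = 94+187+92+92+2+154 = 621 → 02 6d.
Recomputed tag = 026d; claimed = 026d → match.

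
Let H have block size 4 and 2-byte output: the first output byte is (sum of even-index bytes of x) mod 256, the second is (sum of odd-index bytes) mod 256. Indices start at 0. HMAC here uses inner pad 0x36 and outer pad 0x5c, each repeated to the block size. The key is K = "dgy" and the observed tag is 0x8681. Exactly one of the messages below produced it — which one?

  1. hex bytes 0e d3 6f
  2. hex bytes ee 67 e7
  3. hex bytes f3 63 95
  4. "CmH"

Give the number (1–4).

Key "dgy" = 64 67 79 is 3 bytes ≤ B = 4; zero-pad to 4 bytes: K' = 64 67 79 00.
K' ⊕ ipad = 52 51 4f 36; K' ⊕ opad = 38 3b 25 5c.
m1: inner = H(52 51 4f 36 0e d3 6f) = 1e 5a; tag = H(38 3b 25 5c 1e 5a) = 7bf1
m2: inner = H(52 51 4f 36 ee 67 e7) = 76 ee; tag = H(38 3b 25 5c 76 ee) = d385
m3: inner = H(52 51 4f 36 f3 63 95) = 29 ea; tag = H(38 3b 25 5c 29 ea) = 8681 ← matches
m4: inner = H(52 51 4f 36 43 6d 48) = 2c f4; tag = H(38 3b 25 5c 2c f4) = 898b

3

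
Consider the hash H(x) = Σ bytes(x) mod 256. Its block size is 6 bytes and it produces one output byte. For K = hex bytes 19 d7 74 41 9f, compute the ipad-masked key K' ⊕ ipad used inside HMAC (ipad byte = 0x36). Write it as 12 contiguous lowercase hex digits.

Key hex bytes 19 d7 74 41 9f is 5 bytes ≤ B = 6; zero-pad to 6 bytes: K' = 19 d7 74 41 9f 00.
XOR each byte with 0x36: 19⊕36=2f, d7⊕36=e1, 74⊕36=42, 41⊕36=77, 9f⊕36=a9, 00⊕36=36.

2fe14277a936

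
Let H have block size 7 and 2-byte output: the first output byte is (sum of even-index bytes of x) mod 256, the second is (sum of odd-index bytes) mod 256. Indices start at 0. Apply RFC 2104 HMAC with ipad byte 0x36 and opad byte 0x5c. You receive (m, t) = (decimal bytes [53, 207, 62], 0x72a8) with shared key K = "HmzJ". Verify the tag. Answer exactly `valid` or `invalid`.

Key "HmzJ" = 48 6d 7a 4a is 4 bytes ≤ B = 7; zero-pad to 7 bytes: K' = 48 6d 7a 4a 00 00 00.
K' ⊕ ipad = 7e 5b 4c 7c 36 36 36; K' ⊕ opad = 14 31 26 16 5c 5c 5c.
Inner hash: even-index sum = 517 mod 256 = 5; odd-index sum = 384 mod 256 = 128 → 05 80.
Outer hash (recomputed tag): even-index sum = 370 mod 256 = 114; odd-index sum = 168 mod 256 = 168 → 72 a8.
Recomputed tag = 72a8; claimed = 72a8 → match.

valid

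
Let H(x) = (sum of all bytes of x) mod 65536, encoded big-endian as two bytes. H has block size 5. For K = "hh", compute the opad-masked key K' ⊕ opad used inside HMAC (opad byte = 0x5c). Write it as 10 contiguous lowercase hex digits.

34345c5c5c

Key "hh" = 68 68 is 2 bytes ≤ B = 5; zero-pad to 5 bytes: K' = 68 68 00 00 00.
XOR each byte with 0x5c: 68⊕5c=34, 68⊕5c=34, 00⊕5c=5c, 00⊕5c=5c, 00⊕5c=5c.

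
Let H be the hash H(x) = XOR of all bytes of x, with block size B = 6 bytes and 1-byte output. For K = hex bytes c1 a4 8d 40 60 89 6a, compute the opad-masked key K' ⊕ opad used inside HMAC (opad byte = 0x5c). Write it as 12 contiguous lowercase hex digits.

775c5c5c5c5c

Key hex bytes c1 a4 8d 40 60 89 6a is 7 bytes > B = 6, so hash it first: H(key) = 2b, then zero-pad to 6 bytes: K' = 2b 00 00 00 00 00.
XOR each byte with 0x5c: 2b⊕5c=77, 00⊕5c=5c, 00⊕5c=5c, 00⊕5c=5c, 00⊕5c=5c, 00⊕5c=5c.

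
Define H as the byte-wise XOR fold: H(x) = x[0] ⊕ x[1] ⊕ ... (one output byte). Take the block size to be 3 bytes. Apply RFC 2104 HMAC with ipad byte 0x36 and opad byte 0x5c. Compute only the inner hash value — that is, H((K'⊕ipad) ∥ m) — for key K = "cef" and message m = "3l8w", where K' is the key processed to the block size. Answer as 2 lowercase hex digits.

Key "cef" = 63 65 66 is exactly B = 3 bytes: K' = 63 65 66.
K' ⊕ ipad = 55 53 50.
Inner input = 55 53 50 ∥ 33 6c 38 77.
Inner hash: XOR 55⊕53⊕50⊕33⊕6c⊕38⊕77 = 46.

46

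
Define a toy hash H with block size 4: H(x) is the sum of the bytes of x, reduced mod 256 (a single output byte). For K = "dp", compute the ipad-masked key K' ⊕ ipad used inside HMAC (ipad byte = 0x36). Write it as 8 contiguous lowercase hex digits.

52463636

Key "dp" = 64 70 is 2 bytes ≤ B = 4; zero-pad to 4 bytes: K' = 64 70 00 00.
XOR each byte with 0x36: 64⊕36=52, 70⊕36=46, 00⊕36=36, 00⊕36=36.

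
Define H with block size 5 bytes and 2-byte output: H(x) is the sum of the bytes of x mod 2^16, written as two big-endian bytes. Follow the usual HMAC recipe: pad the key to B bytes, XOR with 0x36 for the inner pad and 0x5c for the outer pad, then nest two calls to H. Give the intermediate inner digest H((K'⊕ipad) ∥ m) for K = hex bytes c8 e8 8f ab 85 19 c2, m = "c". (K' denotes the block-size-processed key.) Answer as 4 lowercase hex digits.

01b3

Key hex bytes c8 e8 8f ab 85 19 c2 is 7 bytes > B = 5, so hash it first: H(key) = 04 4a, then zero-pad to 5 bytes: K' = 04 4a 00 00 00.
K' ⊕ ipad = 32 7c 36 36 36.
Inner input = 32 7c 36 36 36 ∥ 63.
Inner hash: sum = 50+124+54+54+54+99 = 435 → 01 b3.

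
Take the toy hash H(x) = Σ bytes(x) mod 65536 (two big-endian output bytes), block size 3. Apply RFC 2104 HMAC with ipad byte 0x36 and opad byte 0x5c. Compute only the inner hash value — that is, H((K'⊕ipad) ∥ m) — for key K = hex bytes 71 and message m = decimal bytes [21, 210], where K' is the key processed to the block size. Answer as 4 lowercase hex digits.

Key hex bytes 71 is 1 byte ≤ B = 3; zero-pad to 3 bytes: K' = 71 00 00.
K' ⊕ ipad = 47 36 36.
Inner input = 47 36 36 ∥ 15 d2.
Inner hash: sum = 71+54+54+21+210 = 410 → 01 9a.

019a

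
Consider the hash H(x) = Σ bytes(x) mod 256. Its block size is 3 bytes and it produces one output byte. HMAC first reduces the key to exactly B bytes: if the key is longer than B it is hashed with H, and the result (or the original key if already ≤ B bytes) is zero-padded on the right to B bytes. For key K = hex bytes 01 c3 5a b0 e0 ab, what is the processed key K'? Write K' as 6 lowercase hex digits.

590000

|K| = 6 > B = 3, so first hash the key.
H(K): sum = 1+195+90+176+224+171 = 857; mod 256 = 89 → 59.
Zero-pad H(K) = 59 to 3 bytes: K' = 59 00 00.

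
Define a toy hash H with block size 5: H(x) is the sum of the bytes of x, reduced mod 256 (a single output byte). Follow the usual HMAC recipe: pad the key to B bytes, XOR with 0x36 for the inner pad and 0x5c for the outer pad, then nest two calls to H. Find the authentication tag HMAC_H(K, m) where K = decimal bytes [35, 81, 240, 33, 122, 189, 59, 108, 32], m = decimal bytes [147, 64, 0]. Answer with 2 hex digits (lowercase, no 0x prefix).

Key decimal bytes [35, 81, 240, 33, 122, 189, 59, 108, 32] = 23 51 f0 21 7a bd 3b 6c 20 is 9 bytes > B = 5, so hash it first: H(key) = 83, then zero-pad to 5 bytes: K' = 83 00 00 00 00.
K' ⊕ ipad = b5 36 36 36 36.  K' ⊕ opad = df 5c 5c 5c 5c.
Inner input = (K'⊕ipad) ∥ m = b5 36 36 36 36 ∥ 93 40 00.
Inner hash: sum = 181+54+54+54+54+147+64+0 = 608; mod 256 = 96 → 60.
Outer input = (K'⊕opad) ∥ inner = df 5c 5c 5c 5c ∥ 60.
Outer hash (tag): sum = 223+92+92+92+92+96 = 687; mod 256 = 175 → af.

af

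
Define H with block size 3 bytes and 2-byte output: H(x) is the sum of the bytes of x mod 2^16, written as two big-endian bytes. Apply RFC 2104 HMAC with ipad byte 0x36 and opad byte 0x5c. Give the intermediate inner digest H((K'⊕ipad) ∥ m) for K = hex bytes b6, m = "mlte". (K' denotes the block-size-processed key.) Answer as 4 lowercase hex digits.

029e

Key hex bytes b6 is 1 byte ≤ B = 3; zero-pad to 3 bytes: K' = b6 00 00.
K' ⊕ ipad = 80 36 36.
Inner input = 80 36 36 ∥ 6d 6c 74 65.
Inner hash: sum = 128+54+54+109+108+116+101 = 670 → 02 9e.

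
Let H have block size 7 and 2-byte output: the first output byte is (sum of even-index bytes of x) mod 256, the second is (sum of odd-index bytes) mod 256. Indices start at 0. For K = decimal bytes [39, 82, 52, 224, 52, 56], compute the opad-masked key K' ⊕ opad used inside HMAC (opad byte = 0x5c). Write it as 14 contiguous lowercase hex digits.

Key decimal bytes [39, 82, 52, 224, 52, 56] = 27 52 34 e0 34 38 is 6 bytes ≤ B = 7; zero-pad to 7 bytes: K' = 27 52 34 e0 34 38 00.
XOR each byte with 0x5c: 27⊕5c=7b, 52⊕5c=0e, 34⊕5c=68, e0⊕5c=bc, 34⊕5c=68, 38⊕5c=64, 00⊕5c=5c.

7b0e68bc68645c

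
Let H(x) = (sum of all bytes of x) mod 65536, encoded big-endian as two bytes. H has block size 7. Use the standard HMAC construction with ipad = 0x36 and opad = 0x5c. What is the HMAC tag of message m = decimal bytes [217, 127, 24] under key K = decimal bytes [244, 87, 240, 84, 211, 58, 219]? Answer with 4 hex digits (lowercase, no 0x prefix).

Key decimal bytes [244, 87, 240, 84, 211, 58, 219] = f4 57 f0 54 d3 3a db is exactly B = 7 bytes: K' = f4 57 f0 54 d3 3a db.
K' ⊕ ipad = c2 61 c6 62 e5 0c ed.  K' ⊕ opad = a8 0b ac 08 8f 66 87.
Inner input = (K'⊕ipad) ∥ m = c2 61 c6 62 e5 0c ed ∥ d9 7f 18.
Inner hash: sum = 194+97+198+98+229+12+237+217+127+24 = 1433 → 05 99.
Outer input = (K'⊕opad) ∥ inner = a8 0b ac 08 8f 66 87 ∥ 05 99.
Outer hash (tag): sum = 168+11+172+8+143+102+135+5+153 = 897 → 03 81.

0381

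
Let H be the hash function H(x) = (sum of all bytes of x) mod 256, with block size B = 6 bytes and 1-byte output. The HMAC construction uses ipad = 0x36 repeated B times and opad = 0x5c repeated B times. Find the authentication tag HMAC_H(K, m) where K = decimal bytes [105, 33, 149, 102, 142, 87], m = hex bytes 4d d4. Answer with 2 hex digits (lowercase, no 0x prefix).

Key decimal bytes [105, 33, 149, 102, 142, 87] = 69 21 95 66 8e 57 is exactly B = 6 bytes: K' = 69 21 95 66 8e 57.
K' ⊕ ipad = 5f 17 a3 50 b8 61.  K' ⊕ opad = 35 7d c9 3a d2 0b.
Inner input = (K'⊕ipad) ∥ m = 5f 17 a3 50 b8 61 ∥ 4d d4.
Inner hash: sum = 95+23+163+80+184+97+77+212 = 931; mod 256 = 163 → a3.
Outer input = (K'⊕opad) ∥ inner = 35 7d c9 3a d2 0b ∥ a3.
Outer hash (tag): sum = 53+125+201+58+210+11+163 = 821; mod 256 = 53 → 35.

35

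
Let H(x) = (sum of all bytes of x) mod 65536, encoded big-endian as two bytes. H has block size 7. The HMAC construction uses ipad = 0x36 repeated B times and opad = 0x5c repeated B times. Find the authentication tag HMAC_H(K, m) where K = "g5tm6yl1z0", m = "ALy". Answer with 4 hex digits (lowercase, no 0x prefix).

Key "g5tm6yl1z0" = 67 35 74 6d 36 79 6c 31 7a 30 is 10 bytes > B = 7, so hash it first: H(key) = 03 73, then zero-pad to 7 bytes: K' = 03 73 00 00 00 00 00.
K' ⊕ ipad = 35 45 36 36 36 36 36.  K' ⊕ opad = 5f 2f 5c 5c 5c 5c 5c.
Inner input = (K'⊕ipad) ∥ m = 35 45 36 36 36 36 36 ∥ 41 4c 79.
Inner hash: sum = 53+69+54+54+54+54+54+65+76+121 = 654 → 02 8e.
Outer input = (K'⊕opad) ∥ inner = 5f 2f 5c 5c 5c 5c 5c ∥ 02 8e.
Outer hash (tag): sum = 95+47+92+92+92+92+92+2+142 = 746 → 02 ea.

02ea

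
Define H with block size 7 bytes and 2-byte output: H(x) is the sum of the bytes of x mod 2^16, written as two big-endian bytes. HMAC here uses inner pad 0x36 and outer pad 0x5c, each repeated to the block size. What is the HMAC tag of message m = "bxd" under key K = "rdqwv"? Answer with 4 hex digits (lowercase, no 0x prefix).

01ab

Key "rdqwv" = 72 64 71 77 76 is 5 bytes ≤ B = 7; zero-pad to 7 bytes: K' = 72 64 71 77 76 00 00.
K' ⊕ ipad = 44 52 47 41 40 36 36.  K' ⊕ opad = 2e 38 2d 2b 2a 5c 5c.
Inner input = (K'⊕ipad) ∥ m = 44 52 47 41 40 36 36 ∥ 62 78 64.
Inner hash: sum = 68+82+71+65+64+54+54+98+120+100 = 776 → 03 08.
Outer input = (K'⊕opad) ∥ inner = 2e 38 2d 2b 2a 5c 5c ∥ 03 08.
Outer hash (tag): sum = 46+56+45+43+42+92+92+3+8 = 427 → 01 ab.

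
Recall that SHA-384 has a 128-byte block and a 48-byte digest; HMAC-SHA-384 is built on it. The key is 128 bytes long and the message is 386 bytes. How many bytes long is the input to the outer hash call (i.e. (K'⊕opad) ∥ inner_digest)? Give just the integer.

176

Key is 128 ≤ 128 bytes, zero-padded: |K'| = 128.
Outer input = (K'⊕opad) ∥ H(inner) → 128 + 48 = 176 bytes.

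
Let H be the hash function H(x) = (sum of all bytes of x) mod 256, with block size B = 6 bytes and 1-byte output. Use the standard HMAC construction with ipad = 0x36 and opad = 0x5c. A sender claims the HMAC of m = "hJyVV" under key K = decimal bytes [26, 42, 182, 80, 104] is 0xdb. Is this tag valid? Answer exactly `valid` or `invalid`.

valid

Key decimal bytes [26, 42, 182, 80, 104] = 1a 2a b6 50 68 is 5 bytes ≤ B = 6; zero-pad to 6 bytes: K' = 1a 2a b6 50 68 00.
K' ⊕ ipad = 2c 1c 80 66 5e 36; K' ⊕ opad = 46 76 ea 0c 34 5c.
Inner hash: sum = 44+28+128+102+94+54+104+74+121+86+86 = 921; mod 256 = 153 → 99.
Outer hash (recomputed tag): sum = 70+118+234+12+52+92+153 = 731; mod 256 = 219 → db.
Recomputed tag = db; claimed = db → match.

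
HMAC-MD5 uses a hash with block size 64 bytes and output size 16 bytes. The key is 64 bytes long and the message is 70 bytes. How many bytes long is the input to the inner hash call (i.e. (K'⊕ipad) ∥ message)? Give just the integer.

134

Key is 64 ≤ 64 bytes, zero-padded: |K'| = 64.
Inner input = (K'⊕ipad) ∥ m → 64 + 70 = 134 bytes.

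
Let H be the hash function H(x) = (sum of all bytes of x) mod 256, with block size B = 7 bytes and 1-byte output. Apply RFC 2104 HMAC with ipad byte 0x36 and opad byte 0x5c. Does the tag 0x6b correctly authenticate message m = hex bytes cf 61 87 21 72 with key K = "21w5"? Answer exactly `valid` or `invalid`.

Key "21w5" = 32 31 77 35 is 4 bytes ≤ B = 7; zero-pad to 7 bytes: K' = 32 31 77 35 00 00 00.
K' ⊕ ipad = 04 07 41 03 36 36 36; K' ⊕ opad = 6e 6d 2b 69 5c 5c 5c.
Inner hash: sum = 4+7+65+3+54+54+54+207+97+135+33+114 = 827; mod 256 = 59 → 3b.
Outer hash (recomputed tag): sum = 110+109+43+105+92+92+92+59 = 702; mod 256 = 190 → be.
Recomputed tag = be; claimed = 6b → mismatch.

invalid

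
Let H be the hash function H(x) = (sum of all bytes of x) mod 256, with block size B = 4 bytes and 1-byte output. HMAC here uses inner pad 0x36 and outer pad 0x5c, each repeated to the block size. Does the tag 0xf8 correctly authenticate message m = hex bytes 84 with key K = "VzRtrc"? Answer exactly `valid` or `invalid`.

Key "VzRtrc" = 56 7a 52 74 72 63 is 6 bytes > B = 4, so hash it first: H(key) = 6b, then zero-pad to 4 bytes: K' = 6b 00 00 00.
K' ⊕ ipad = 5d 36 36 36; K' ⊕ opad = 37 5c 5c 5c.
Inner hash: sum = 93+54+54+54+132 = 387; mod 256 = 131 → 83.
Outer hash (recomputed tag): sum = 55+92+92+92+131 = 462; mod 256 = 206 → ce.
Recomputed tag = ce; claimed = f8 → mismatch.

invalid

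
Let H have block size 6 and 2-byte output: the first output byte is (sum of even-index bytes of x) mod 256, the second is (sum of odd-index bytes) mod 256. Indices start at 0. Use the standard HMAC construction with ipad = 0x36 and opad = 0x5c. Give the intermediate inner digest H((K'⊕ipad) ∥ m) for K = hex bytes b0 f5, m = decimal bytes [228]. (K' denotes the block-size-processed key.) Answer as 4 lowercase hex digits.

Key hex bytes b0 f5 is 2 bytes ≤ B = 6; zero-pad to 6 bytes: K' = b0 f5 00 00 00 00.
K' ⊕ ipad = 86 c3 36 36 36 36.
Inner input = 86 c3 36 36 36 36 ∥ e4.
Inner hash: even-index sum = 470 mod 256 = 214; odd-index sum = 303 mod 256 = 47 → d6 2f.

d62f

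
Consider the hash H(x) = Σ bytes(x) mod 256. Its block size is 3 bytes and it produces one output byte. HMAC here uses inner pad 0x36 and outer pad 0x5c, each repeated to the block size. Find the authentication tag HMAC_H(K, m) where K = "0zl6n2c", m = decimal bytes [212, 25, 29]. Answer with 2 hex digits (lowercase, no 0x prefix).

Key "0zl6n2c" = 30 7a 6c 36 6e 32 63 is 7 bytes > B = 3, so hash it first: H(key) = 4f, then zero-pad to 3 bytes: K' = 4f 00 00.
K' ⊕ ipad = 79 36 36.  K' ⊕ opad = 13 5c 5c.
Inner input = (K'⊕ipad) ∥ m = 79 36 36 ∥ d4 19 1d.
Inner hash: sum = 121+54+54+212+25+29 = 495; mod 256 = 239 → ef.
Outer input = (K'⊕opad) ∥ inner = 13 5c 5c ∥ ef.
Outer hash (tag): sum = 19+92+92+239 = 442; mod 256 = 186 → ba.

ba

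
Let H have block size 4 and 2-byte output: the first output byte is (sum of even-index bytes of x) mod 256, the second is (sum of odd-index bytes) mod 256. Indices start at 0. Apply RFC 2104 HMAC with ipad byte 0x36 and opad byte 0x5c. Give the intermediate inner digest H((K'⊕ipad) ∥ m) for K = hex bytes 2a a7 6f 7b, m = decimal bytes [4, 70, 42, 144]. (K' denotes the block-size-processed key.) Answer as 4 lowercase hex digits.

a3b4

Key hex bytes 2a a7 6f 7b is exactly B = 4 bytes: K' = 2a a7 6f 7b.
K' ⊕ ipad = 1c 91 59 4d.
Inner input = 1c 91 59 4d ∥ 04 46 2a 90.
Inner hash: even-index sum = 163 mod 256 = 163; odd-index sum = 436 mod 256 = 180 → a3 b4.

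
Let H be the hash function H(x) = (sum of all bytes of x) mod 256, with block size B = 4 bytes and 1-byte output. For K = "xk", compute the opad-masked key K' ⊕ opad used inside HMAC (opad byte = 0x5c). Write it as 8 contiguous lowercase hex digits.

Key "xk" = 78 6b is 2 bytes ≤ B = 4; zero-pad to 4 bytes: K' = 78 6b 00 00.
XOR each byte with 0x5c: 78⊕5c=24, 6b⊕5c=37, 00⊕5c=5c, 00⊕5c=5c.

24375c5c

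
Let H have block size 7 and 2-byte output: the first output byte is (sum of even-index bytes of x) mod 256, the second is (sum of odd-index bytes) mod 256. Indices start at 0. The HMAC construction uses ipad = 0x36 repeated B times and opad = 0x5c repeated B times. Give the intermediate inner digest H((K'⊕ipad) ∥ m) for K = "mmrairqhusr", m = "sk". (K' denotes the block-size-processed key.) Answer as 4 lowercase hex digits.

Key "mmrairqhusr" = 6d 6d 72 61 69 72 71 68 75 73 72 is 11 bytes > B = 7, so hash it first: H(key) = a0 1b, then zero-pad to 7 bytes: K' = a0 1b 00 00 00 00 00.
K' ⊕ ipad = 96 2d 36 36 36 36 36.
Inner input = 96 2d 36 36 36 36 36 ∥ 73 6b.
Inner hash: even-index sum = 419 mod 256 = 163; odd-index sum = 268 mod 256 = 12 → a3 0c.

a30c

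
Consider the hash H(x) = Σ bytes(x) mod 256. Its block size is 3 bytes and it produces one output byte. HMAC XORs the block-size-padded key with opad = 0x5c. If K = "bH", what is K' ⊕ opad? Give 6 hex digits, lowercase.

3e145c

Key "bH" = 62 48 is 2 bytes ≤ B = 3; zero-pad to 3 bytes: K' = 62 48 00.
XOR each byte with 0x5c: 62⊕5c=3e, 48⊕5c=14, 00⊕5c=5c.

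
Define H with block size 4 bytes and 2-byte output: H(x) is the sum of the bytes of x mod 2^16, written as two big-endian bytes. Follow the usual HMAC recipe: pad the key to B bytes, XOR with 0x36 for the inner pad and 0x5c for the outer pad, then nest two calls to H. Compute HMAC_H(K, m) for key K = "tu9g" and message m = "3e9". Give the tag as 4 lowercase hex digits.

01a8

Key "tu9g" = 74 75 39 67 is exactly B = 4 bytes: K' = 74 75 39 67.
K' ⊕ ipad = 42 43 0f 51.  K' ⊕ opad = 28 29 65 3b.
Inner input = (K'⊕ipad) ∥ m = 42 43 0f 51 ∥ 33 65 39.
Inner hash: sum = 66+67+15+81+51+101+57 = 438 → 01 b6.
Outer input = (K'⊕opad) ∥ inner = 28 29 65 3b ∥ 01 b6.
Outer hash (tag): sum = 40+41+101+59+1+182 = 424 → 01 a8.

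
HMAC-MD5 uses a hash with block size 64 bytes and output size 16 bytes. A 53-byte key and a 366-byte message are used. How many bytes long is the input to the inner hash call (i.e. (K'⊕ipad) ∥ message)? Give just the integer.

430

Key is 53 ≤ 64 bytes, zero-padded: |K'| = 64.
Inner input = (K'⊕ipad) ∥ m → 64 + 366 = 430 bytes.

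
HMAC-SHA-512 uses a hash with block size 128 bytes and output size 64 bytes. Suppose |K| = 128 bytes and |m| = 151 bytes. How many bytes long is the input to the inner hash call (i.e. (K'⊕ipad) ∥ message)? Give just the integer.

279

Key is 128 ≤ 128 bytes, zero-padded: |K'| = 128.
Inner input = (K'⊕ipad) ∥ m → 128 + 151 = 279 bytes.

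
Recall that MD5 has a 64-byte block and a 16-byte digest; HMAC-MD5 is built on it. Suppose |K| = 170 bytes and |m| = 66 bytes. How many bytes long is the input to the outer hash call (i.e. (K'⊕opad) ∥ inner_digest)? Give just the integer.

Key is 170 > 64 bytes, so it is hashed to 16 bytes then zero-padded to 64: |K'| = 64.
Outer input = (K'⊕opad) ∥ H(inner) → 64 + 16 = 80 bytes.

80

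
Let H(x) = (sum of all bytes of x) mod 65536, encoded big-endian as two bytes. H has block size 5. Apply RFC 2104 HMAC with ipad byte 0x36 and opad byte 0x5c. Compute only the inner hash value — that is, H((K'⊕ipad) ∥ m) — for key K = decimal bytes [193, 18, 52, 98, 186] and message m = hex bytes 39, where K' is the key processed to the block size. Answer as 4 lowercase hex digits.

Key decimal bytes [193, 18, 52, 98, 186] = c1 12 34 62 ba is exactly B = 5 bytes: K' = c1 12 34 62 ba.
K' ⊕ ipad = f7 24 02 54 8c.
Inner input = f7 24 02 54 8c ∥ 39.
Inner hash: sum = 247+36+2+84+140+57 = 566 → 02 36.

0236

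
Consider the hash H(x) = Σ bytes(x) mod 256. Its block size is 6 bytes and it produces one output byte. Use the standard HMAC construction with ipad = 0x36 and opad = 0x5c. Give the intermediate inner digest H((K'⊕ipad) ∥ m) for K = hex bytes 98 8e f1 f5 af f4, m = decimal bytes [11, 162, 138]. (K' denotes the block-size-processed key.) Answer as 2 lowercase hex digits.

82

Key hex bytes 98 8e f1 f5 af f4 is exactly B = 6 bytes: K' = 98 8e f1 f5 af f4.
K' ⊕ ipad = ae b8 c7 c3 99 c2.
Inner input = ae b8 c7 c3 99 c2 ∥ 0b a2 8a.
Inner hash: sum = 174+184+199+195+153+194+11+162+138 = 1410; mod 256 = 130 → 82.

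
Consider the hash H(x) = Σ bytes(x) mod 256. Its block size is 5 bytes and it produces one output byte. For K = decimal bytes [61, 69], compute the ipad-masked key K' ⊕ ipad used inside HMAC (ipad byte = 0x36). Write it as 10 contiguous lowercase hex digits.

Key decimal bytes [61, 69] = 3d 45 is 2 bytes ≤ B = 5; zero-pad to 5 bytes: K' = 3d 45 00 00 00.
XOR each byte with 0x36: 3d⊕36=0b, 45⊕36=73, 00⊕36=36, 00⊕36=36, 00⊕36=36.

0b73363636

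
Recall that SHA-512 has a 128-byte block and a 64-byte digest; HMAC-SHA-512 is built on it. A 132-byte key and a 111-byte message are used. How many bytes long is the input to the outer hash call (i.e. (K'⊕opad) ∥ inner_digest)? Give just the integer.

192

Key is 132 > 128 bytes, so it is hashed to 64 bytes then zero-padded to 128: |K'| = 128.
Outer input = (K'⊕opad) ∥ H(inner) → 128 + 64 = 192 bytes.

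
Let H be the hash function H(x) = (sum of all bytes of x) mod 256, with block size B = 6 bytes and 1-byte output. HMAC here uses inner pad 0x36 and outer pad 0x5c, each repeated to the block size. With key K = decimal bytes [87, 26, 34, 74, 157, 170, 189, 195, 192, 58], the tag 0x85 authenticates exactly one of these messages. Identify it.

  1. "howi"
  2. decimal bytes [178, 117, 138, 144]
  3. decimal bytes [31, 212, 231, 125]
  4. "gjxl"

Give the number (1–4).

2

Key decimal bytes [87, 26, 34, 74, 157, 170, 189, 195, 192, 58] = 57 1a 22 4a 9d aa bd c3 c0 3a is 10 bytes > B = 6, so hash it first: H(key) = 9e, then zero-pad to 6 bytes: K' = 9e 00 00 00 00 00.
K' ⊕ ipad = a8 36 36 36 36 36; K' ⊕ opad = c2 5c 5c 5c 5c 5c.
m1: inner = H(a8 36 36 36 36 36 68 6f 77 69) = 6d; tag = H(c2 5c 5c 5c 5c 5c 6d) = fb
m2: inner = H(a8 36 36 36 36 36 b2 75 8a 90) = f7; tag = H(c2 5c 5c 5c 5c 5c f7) = 85 ← matches
m3: inner = H(a8 36 36 36 36 36 1f d4 e7 7d) = 0d; tag = H(c2 5c 5c 5c 5c 5c 0d) = 9b
m4: inner = H(a8 36 36 36 36 36 67 6a 78 6c) = 6b; tag = H(c2 5c 5c 5c 5c 5c 6b) = f9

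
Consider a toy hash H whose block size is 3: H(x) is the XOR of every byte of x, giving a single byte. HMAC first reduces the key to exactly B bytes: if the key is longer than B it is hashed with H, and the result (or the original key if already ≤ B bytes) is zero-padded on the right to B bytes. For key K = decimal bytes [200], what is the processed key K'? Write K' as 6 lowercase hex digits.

Key decimal bytes [200] = c8 is 1 byte ≤ B = 3; zero-pad to 3 bytes: K' = c8 00 00.

c80000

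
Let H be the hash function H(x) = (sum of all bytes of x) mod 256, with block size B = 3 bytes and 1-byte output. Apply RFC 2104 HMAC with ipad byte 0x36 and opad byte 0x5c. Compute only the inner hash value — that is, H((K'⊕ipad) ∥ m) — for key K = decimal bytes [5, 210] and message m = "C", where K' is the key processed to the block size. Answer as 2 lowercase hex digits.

90

Key decimal bytes [5, 210] = 05 d2 is 2 bytes ≤ B = 3; zero-pad to 3 bytes: K' = 05 d2 00.
K' ⊕ ipad = 33 e4 36.
Inner input = 33 e4 36 ∥ 43.
Inner hash: sum = 51+228+54+67 = 400; mod 256 = 144 → 90.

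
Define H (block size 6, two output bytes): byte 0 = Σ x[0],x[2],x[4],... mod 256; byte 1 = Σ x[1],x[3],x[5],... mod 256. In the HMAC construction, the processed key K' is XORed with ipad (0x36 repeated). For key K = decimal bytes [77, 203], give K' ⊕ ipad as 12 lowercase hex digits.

Key decimal bytes [77, 203] = 4d cb is 2 bytes ≤ B = 6; zero-pad to 6 bytes: K' = 4d cb 00 00 00 00.
XOR each byte with 0x36: 4d⊕36=7b, cb⊕36=fd, 00⊕36=36, 00⊕36=36, 00⊕36=36, 00⊕36=36.

7bfd36363636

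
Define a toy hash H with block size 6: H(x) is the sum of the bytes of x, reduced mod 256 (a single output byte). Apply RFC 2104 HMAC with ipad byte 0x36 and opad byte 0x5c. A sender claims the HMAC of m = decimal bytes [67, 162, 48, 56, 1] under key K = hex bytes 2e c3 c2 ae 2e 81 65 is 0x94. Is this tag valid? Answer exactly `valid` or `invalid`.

valid

Key hex bytes 2e c3 c2 ae 2e 81 65 is 7 bytes > B = 6, so hash it first: H(key) = 75, then zero-pad to 6 bytes: K' = 75 00 00 00 00 00.
K' ⊕ ipad = 43 36 36 36 36 36; K' ⊕ opad = 29 5c 5c 5c 5c 5c.
Inner hash: sum = 67+54+54+54+54+54+67+162+48+56+1 = 671; mod 256 = 159 → 9f.
Outer hash (recomputed tag): sum = 41+92+92+92+92+92+159 = 660; mod 256 = 148 → 94.
Recomputed tag = 94; claimed = 94 → match.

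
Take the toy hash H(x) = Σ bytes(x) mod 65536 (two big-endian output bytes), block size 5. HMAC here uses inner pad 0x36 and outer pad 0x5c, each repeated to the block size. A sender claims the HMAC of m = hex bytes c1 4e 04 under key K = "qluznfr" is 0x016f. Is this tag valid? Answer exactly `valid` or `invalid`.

Key "qluznfr" = 71 6c 75 7a 6e 66 72 is 7 bytes > B = 5, so hash it first: H(key) = 03 12, then zero-pad to 5 bytes: K' = 03 12 00 00 00.
K' ⊕ ipad = 35 24 36 36 36; K' ⊕ opad = 5f 4e 5c 5c 5c.
Inner hash: sum = 53+36+54+54+54+193+78+4 = 526 → 02 0e.
Outer hash (recomputed tag): sum = 95+78+92+92+92+2+14 = 465 → 01 d1.
Recomputed tag = 01d1; claimed = 016f → mismatch.

invalid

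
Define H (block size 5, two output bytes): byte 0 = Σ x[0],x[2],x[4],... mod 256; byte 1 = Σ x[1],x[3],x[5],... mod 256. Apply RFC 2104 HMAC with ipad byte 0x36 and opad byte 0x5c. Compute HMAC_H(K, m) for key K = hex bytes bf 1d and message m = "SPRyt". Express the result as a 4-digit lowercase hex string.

Key hex bytes bf 1d is 2 bytes ≤ B = 5; zero-pad to 5 bytes: K' = bf 1d 00 00 00.
K' ⊕ ipad = 89 2b 36 36 36.  K' ⊕ opad = e3 41 5c 5c 5c.
Inner input = (K'⊕ipad) ∥ m = 89 2b 36 36 36 ∥ 53 50 52 79 74.
Inner hash: even-index sum = 446 mod 256 = 190; odd-index sum = 378 mod 256 = 122 → be 7a.
Outer input = (K'⊕opad) ∥ inner = e3 41 5c 5c 5c ∥ be 7a.
Outer hash (tag): even-index sum = 533 mod 256 = 21; odd-index sum = 347 mod 256 = 91 → 15 5b.

155b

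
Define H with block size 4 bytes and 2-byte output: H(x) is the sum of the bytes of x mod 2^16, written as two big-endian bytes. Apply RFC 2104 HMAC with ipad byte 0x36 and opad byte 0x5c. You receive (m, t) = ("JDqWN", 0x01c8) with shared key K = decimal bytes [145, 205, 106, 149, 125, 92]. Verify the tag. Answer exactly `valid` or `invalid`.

valid

Key decimal bytes [145, 205, 106, 149, 125, 92] = 91 cd 6a 95 7d 5c is 6 bytes > B = 4, so hash it first: H(key) = 03 36, then zero-pad to 4 bytes: K' = 03 36 00 00.
K' ⊕ ipad = 35 00 36 36; K' ⊕ opad = 5f 6a 5c 5c.
Inner hash: sum = 53+0+54+54+74+68+113+87+78 = 581 → 02 45.
Outer hash (recomputed tag): sum = 95+106+92+92+2+69 = 456 → 01 c8.
Recomputed tag = 01c8; claimed = 01c8 → match.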